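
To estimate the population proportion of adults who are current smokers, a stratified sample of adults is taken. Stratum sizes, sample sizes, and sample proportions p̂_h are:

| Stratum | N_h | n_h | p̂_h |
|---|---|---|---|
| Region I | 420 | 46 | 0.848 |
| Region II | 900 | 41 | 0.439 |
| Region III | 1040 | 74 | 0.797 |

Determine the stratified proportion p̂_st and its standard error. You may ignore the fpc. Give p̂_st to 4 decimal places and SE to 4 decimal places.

p̂_st ≈ 0.6696, SE ≈ 0.0376

N = 2360; stratum weights W_h = N_h/N.
p̂_st = Σ W_h p̂_h = (420·0.848 + 900·0.439 + 1040·0.797)/2360 = 0.66955
V̂(p̂_st) = Σ W_h² p̂_h(1−p̂_h)/(n_h−1):
  stratum Region I: (420/2360)²·0.848·0.152/45 = 9.07197e-05
  stratum Region II: (900/2360)²·0.439·0.561/40 = 0.000895423
  stratum Region III: (1040/2360)²·0.797·0.203/73 = 0.000430402
V̂(p̂_st) = 0.00141654; SE = √V̂ = 0.037637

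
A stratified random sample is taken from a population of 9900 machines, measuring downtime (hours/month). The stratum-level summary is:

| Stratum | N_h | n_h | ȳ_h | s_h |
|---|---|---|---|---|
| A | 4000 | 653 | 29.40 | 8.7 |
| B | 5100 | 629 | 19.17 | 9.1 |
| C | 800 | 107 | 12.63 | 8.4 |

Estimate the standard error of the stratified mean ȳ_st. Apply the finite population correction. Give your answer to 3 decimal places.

V̂(ȳ_st) = Σ W_h² (1 − n_h/N_h) s_h²/n_h, with W_h = N_h/N and N = 9900:
  stratum A: (4000/9900)²·(1 − 653/4000)·8.7²/653 = 0.0158333
  stratum B: (5100/9900)²·(1 − 629/5100)·9.1²/629 = 0.0306293
  stratum C: (800/9900)²·(1 − 107/800)·8.4²/107 = 0.00373016
V̂(ȳ_st) = 0.0501927
SE(ȳ_st) = √0.0501927 = 0.224037

SE(ȳ_st) ≈ 0.224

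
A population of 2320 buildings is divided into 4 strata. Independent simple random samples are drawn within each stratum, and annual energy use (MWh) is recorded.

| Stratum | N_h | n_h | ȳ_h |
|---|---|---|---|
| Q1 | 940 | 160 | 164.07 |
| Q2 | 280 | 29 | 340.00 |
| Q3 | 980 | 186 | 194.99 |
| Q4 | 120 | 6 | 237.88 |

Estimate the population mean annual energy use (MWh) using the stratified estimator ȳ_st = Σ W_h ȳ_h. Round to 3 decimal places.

ȳ_st ≈ 202.182

N = Σ N_h = 2320. Stratum weights W_h = N_h/N.
ȳ_st = (940·164.07 + 280·340.00 + 980·194.99 + 120·237.88) / 2320 = 202.18172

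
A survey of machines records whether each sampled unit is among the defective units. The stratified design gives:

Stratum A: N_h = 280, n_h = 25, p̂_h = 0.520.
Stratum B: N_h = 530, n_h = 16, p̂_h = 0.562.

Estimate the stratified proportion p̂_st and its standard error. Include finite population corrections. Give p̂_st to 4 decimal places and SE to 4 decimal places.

p̂_st ≈ 0.5475, SE ≈ 0.0891

N = 810; stratum weights W_h = N_h/N.
p̂_st = Σ W_h p̂_h = (280·0.520 + 530·0.562)/810 = 0.54748
V̂(p̂_st) = Σ W_h² (1 − n_h/N_h) p̂_h(1−p̂_h)/(n_h−1):
  stratum A: (280/810)²·(1 − 25/280)·0.520·0.480/24 = 0.00113178
  stratum B: (530/810)²·(1 − 16/530)·0.562·0.438/15 = 0.00681378
V̂(p̂_st) = 0.00794556; SE = √V̂ = 0.0891379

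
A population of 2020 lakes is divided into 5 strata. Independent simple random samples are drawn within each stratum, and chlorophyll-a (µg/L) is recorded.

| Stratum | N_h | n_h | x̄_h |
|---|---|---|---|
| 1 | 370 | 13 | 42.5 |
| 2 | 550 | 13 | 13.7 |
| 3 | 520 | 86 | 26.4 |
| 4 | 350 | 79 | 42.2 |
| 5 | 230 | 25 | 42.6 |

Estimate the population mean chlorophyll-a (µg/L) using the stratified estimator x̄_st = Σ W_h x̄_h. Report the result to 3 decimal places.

x̄_st ≈ 30.473

N = Σ N_h = 2020. Stratum weights W_h = N_h/N.
x̄_st = (370·42.5 + 550·13.7 + 520·26.4 + 350·42.2 + 230·42.6) / 2020 = 30.47327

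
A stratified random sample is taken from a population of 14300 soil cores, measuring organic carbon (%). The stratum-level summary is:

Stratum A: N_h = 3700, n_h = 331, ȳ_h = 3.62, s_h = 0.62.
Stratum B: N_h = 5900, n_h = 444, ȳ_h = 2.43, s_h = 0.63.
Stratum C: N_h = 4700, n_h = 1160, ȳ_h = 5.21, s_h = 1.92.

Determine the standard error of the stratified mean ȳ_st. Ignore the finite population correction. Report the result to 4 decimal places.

V̂(ȳ_st) = Σ W_h² s_h²/n_h, with W_h = N_h/N and N = 14300:
  stratum A: (3700/14300)²·0.62²/331 = 7.77476e-05
  stratum B: (5900/14300)²·0.63²/444 = 0.00015217
  stratum C: (4700/14300)²·1.92²/1160 = 0.000343295
V̂(ȳ_st) = 0.000573213
SE(ȳ_st) = √0.000573213 = 0.0239419

SE(ȳ_st) ≈ 0.0239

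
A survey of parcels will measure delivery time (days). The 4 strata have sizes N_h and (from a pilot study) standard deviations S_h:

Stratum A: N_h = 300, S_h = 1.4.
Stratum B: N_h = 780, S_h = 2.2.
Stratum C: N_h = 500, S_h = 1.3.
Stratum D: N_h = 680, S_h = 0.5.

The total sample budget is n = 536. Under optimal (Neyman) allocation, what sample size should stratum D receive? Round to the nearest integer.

58

Neyman allocation: n_h = n · N_h S_h / Σ N_i S_i, with n = 536.
  stratum A: N_h·S_h = 300·1.4 = 420.00
  stratum B: N_h·S_h = 780·2.2 = 1716.00
  stratum C: N_h·S_h = 500·1.3 = 650.00
  stratum D: N_h·S_h = 680·0.5 = 340.00
Σ N_h S_h = 3126.00
n for stratum D = 536·340.00/3126.00 = 58.298 → 58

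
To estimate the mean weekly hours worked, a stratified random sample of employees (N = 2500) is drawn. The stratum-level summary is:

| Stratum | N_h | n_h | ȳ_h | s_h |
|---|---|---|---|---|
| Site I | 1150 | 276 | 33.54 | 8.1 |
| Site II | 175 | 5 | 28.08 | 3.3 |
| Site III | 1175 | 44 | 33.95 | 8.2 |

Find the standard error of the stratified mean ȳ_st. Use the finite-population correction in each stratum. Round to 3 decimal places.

V̂(ȳ_st) = Σ W_h² (1 − n_h/N_h) s_h²/n_h, with W_h = N_h/N and N = 2500:
  stratum Site I: (1150/2500)²·(1 − 276/1150)·8.1²/276 = 0.0382288
  stratum Site II: (175/2500)²·(1 − 5/175)·3.3²/5 = 0.0103673
  stratum Site III: (1175/2500)²·(1 − 44/1175)·8.2²/44 = 0.324934
V̂(ȳ_st) = 0.37353
SE(ȳ_st) = √0.37353 = 0.611171

SE(ȳ_st) ≈ 0.611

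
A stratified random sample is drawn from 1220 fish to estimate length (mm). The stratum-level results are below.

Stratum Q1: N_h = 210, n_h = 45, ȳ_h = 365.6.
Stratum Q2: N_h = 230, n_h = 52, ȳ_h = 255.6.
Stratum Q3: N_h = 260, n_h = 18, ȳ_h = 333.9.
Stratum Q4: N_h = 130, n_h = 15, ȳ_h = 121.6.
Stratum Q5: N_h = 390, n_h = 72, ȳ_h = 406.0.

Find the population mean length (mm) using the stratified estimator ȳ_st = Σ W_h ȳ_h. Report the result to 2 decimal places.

ȳ_st ≈ 325.02

N = Σ N_h = 1220. Stratum weights W_h = N_h/N.
ȳ_st = (210·365.6 + 230·255.6 + 260·333.9 + 130·121.6 + 390·406.0) / 1220 = 325.0213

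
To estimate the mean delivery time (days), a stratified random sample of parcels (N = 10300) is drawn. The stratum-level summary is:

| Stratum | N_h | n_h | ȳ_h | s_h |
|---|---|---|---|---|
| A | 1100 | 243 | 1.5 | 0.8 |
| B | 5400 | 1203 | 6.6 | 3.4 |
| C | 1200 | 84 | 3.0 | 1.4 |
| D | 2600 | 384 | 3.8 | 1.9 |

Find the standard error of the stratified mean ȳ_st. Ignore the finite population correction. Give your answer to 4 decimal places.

V̂(ȳ_st) = Σ W_h² s_h²/n_h, with W_h = N_h/N and N = 10300:
  stratum A: (1100/10300)²·0.8²/243 = 3.00389e-05
  stratum B: (5400/10300)²·3.4²/1203 = 0.00264122
  stratum C: (1200/10300)²·1.4²/84 = 0.000316712
  stratum D: (2600/10300)²·1.9²/384 = 0.00059903
V̂(ȳ_st) = 0.003587
SE(ȳ_st) = √0.003587 = 0.0598916

SE(ȳ_st) ≈ 0.0599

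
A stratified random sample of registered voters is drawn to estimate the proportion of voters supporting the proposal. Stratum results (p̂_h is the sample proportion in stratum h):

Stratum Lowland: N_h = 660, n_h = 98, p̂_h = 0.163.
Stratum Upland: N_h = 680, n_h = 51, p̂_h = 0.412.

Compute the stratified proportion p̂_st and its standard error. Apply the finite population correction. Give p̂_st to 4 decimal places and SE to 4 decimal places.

N = 1340; stratum weights W_h = N_h/N.
p̂_st = Σ W_h p̂_h = (660·0.163 + 680·0.412)/1340 = 0.28936
V̂(p̂_st) = Σ W_h² (1 − n_h/N_h) p̂_h(1−p̂_h)/(n_h−1):
  stratum Lowland: (660/1340)²·(1 − 98/660)·0.163·0.837/97 = 0.000290544
  stratum Upland: (680/1340)²·(1 − 51/680)·0.412·0.588/50 = 0.00115413
V̂(p̂_st) = 0.00144467; SE = √V̂ = 0.0380089

p̂_st ≈ 0.2894, SE ≈ 0.0380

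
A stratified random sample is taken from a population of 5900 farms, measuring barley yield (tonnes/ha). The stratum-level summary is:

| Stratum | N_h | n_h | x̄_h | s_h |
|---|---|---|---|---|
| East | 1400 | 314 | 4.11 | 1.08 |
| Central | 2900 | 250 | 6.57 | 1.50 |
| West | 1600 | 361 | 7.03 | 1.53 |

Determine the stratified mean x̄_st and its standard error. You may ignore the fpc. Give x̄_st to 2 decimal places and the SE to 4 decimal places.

x̄_st = Σ W_h x̄_h = (1400·4.11 + 2900·6.57 + 1600·7.03)/5900 = 6.11102
V̂(x̄_st) = Σ W_h² s_h²/n_h, with W_h = N_h/N and N = 5900:
  stratum East: (1400/5900)²·1.08²/314 = 0.000209156
  stratum Central: (2900/5900)²·1.50²/250 = 0.00217438
  stratum West: (1600/5900)²·1.53²/361 = 0.000476883
V̂(x̄_st) = 0.00286041
SE(x̄_st) = √0.00286041 = 0.0534828

x̄_st ≈ 6.11, SE ≈ 0.0535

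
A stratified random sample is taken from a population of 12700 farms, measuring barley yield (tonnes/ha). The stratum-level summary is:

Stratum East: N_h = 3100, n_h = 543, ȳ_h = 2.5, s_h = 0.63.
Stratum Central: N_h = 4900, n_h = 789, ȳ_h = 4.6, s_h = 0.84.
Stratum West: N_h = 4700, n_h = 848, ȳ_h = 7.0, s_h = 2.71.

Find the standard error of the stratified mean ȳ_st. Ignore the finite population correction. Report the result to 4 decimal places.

V̂(ȳ_st) = Σ W_h² s_h²/n_h, with W_h = N_h/N and N = 12700:
  stratum East: (3100/12700)²·0.63²/543 = 4.35509e-05
  stratum Central: (4900/12700)²·0.84²/789 = 0.000133127
  stratum West: (4700/12700)²·2.71²/848 = 0.00118613
V̂(ȳ_st) = 0.0013628
SE(ȳ_st) = √0.0013628 = 0.0369162

SE(ȳ_st) ≈ 0.0369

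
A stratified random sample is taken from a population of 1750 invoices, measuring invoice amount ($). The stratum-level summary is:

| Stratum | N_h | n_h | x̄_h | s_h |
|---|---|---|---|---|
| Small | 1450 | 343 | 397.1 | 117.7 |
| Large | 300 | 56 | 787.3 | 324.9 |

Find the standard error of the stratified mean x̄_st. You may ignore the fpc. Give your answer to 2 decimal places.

V̂(x̄_st) = Σ W_h² s_h²/n_h, with W_h = N_h/N and N = 1750:
  stratum Small: (1450/1750)²·117.7²/343 = 27.728
  stratum Large: (300/1750)²·324.9²/56 = 55.3959
V̂(x̄_st) = 83.1239
SE(x̄_st) = √83.1239 = 9.11723

SE(x̄_st) ≈ 9.12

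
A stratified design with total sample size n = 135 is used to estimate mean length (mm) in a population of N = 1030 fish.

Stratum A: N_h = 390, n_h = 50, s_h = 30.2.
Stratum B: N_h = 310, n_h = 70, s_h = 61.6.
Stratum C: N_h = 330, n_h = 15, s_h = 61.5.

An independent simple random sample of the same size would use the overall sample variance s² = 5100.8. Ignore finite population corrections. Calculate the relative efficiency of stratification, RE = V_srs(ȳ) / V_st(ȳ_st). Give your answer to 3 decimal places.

V̂(ȳ_st) = Σ W_h² s_h²/n_h, with W_h = N_h/N and N = 1030:
  stratum A: (390/1030)²·30.2²/50 = 2.61516
  stratum B: (310/1030)²·61.6²/70 = 4.91035
  stratum C: (330/1030)²·61.5²/15 = 25.8829
V_st = 33.4084
V_srs = s²/n = 5100.8/135 = 37.7837
Relative efficiency = V_srs / V_st = 37.7837/33.4084 = 1.1310

RE ≈ 1.131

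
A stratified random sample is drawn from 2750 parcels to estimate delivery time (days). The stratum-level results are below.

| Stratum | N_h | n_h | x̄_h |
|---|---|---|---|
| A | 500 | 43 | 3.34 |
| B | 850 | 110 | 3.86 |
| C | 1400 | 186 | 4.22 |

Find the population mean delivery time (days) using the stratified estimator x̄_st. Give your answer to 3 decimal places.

x̄_st ≈ 3.949

N = Σ N_h = 2750. Stratum weights W_h = N_h/N.
x̄_st = (500·3.34 + 850·3.86 + 1400·4.22) / 2750 = 3.94873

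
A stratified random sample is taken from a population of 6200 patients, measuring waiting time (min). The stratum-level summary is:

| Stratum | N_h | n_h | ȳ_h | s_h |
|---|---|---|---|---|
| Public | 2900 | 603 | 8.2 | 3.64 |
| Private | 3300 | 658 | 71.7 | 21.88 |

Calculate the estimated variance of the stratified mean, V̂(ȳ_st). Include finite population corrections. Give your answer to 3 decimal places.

V̂(ȳ_st) = Σ W_h² (1 − n_h/N_h) s_h²/n_h, with W_h = N_h/N and N = 6200:
  stratum Public: (2900/6200)²·(1 − 603/2900)·3.64²/603 = 0.00380769
  stratum Private: (3300/6200)²·(1 − 658/3300)·21.88²/658 = 0.165018
V̂(ȳ_st) = 0.168826

V̂(ȳ_st) ≈ 0.169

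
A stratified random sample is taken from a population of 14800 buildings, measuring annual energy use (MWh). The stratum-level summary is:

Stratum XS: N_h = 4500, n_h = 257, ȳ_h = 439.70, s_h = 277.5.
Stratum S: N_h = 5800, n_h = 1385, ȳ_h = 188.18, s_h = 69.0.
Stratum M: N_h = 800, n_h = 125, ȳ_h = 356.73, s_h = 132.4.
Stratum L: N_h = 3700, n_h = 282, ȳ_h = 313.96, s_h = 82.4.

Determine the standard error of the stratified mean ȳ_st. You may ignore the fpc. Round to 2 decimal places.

V̂(ȳ_st) = Σ W_h² s_h²/n_h, with W_h = N_h/N and N = 14800:
  stratum XS: (4500/14800)²·277.5²/257 = 27.7009
  stratum S: (5800/14800)²·69.0²/1385 = 0.527936
  stratum M: (800/14800)²·132.4²/125 = 0.409753
  stratum L: (3700/14800)²·82.4²/282 = 1.50482
V̂(ȳ_st) = 30.1434
SE(ȳ_st) = √30.1434 = 5.4903

SE(ȳ_st) ≈ 5.49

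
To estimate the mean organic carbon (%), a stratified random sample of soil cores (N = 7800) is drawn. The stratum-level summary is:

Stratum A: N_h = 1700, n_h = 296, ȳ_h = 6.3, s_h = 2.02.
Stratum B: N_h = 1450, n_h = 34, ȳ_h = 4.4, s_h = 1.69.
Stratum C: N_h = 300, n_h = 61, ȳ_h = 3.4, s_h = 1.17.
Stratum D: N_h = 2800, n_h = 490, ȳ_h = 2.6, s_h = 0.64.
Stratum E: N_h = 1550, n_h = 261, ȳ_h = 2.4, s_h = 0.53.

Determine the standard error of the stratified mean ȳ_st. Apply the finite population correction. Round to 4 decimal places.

SE(ȳ_st) ≈ 0.0594

V̂(ȳ_st) = Σ W_h² (1 − n_h/N_h) s_h²/n_h, with W_h = N_h/N and N = 7800:
  stratum A: (1700/7800)²·(1 − 296/1700)·2.02²/296 = 0.000540801
  stratum B: (1450/7800)²·(1 − 34/1450)·1.69²/34 = 0.00283489
  stratum C: (300/7800)²·(1 − 61/300)·1.17²/61 = 2.64467e-05
  stratum D: (2800/7800)²·(1 − 490/2800)·0.64²/490 = 8.88679e-05
  stratum E: (1550/7800)²·(1 − 261/1550)·0.53²/261 = 3.53433e-05
V̂(ȳ_st) = 0.00352635
SE(ȳ_st) = √0.00352635 = 0.0593831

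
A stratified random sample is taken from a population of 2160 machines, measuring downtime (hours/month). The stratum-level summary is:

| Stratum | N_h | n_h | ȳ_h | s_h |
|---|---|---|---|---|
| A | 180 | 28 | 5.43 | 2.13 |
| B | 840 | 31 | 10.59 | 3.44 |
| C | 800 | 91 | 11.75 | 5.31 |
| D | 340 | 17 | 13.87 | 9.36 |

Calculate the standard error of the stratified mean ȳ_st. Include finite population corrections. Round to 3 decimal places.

SE(ȳ_st) ≈ 0.464

V̂(ȳ_st) = Σ W_h² (1 − n_h/N_h) s_h²/n_h, with W_h = N_h/N and N = 2160:
  stratum A: (180/2160)²·(1 − 28/180)·2.13²/28 = 0.000950188
  stratum B: (840/2160)²·(1 − 31/840)·3.44²/31 = 0.0556001
  stratum C: (800/2160)²·(1 − 91/800)·5.31²/91 = 0.0376683
  stratum D: (340/2160)²·(1 − 17/340)·9.36²/17 = 0.121304
V̂(ȳ_st) = 0.215523
SE(ȳ_st) = √0.215523 = 0.464245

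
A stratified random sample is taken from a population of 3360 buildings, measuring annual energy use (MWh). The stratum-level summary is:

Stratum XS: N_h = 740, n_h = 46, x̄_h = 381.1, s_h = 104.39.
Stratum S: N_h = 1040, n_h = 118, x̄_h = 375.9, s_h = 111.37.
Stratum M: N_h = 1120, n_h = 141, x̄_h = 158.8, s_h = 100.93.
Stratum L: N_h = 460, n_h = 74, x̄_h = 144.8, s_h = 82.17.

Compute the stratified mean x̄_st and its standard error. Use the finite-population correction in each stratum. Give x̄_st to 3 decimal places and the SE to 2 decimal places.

x̄_st = Σ W_h x̄_h = (740·381.1 + 1040·375.9 + 1120·158.8 + 460·144.8)/3360 = 273.03988
V̂(x̄_st) = Σ W_h² (1 − n_h/N_h) s_h²/n_h, with W_h = N_h/N and N = 3360:
  stratum XS: (740/3360)²·(1 − 46/740)·104.39²/46 = 10.7764
  stratum S: (1040/3360)²·(1 − 118/1040)·111.37²/118 = 8.92771
  stratum M: (1120/3360)²·(1 − 141/1120)·100.93²/141 = 7.01687
  stratum L: (460/3360)²·(1 − 74/460)·82.17²/74 = 1.43503
V̂(x̄_st) = 28.156
SE(x̄_st) = √28.156 = 5.30622

x̄_st ≈ 273.040, SE ≈ 5.31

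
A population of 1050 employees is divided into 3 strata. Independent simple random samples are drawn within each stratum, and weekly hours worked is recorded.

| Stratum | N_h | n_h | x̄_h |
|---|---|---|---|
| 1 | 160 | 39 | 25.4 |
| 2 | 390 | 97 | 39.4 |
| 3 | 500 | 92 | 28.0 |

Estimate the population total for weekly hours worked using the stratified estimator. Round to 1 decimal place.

τ̂_st ≈ 33430.0

τ̂_st = Σ N_h x̄_h = 160·25.4 + 390·39.4 + 500·28.0 = 33430.0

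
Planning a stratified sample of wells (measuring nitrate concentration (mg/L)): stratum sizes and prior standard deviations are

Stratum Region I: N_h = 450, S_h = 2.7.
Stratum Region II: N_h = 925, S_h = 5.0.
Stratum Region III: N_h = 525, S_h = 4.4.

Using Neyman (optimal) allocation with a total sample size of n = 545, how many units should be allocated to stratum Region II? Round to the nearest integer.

Neyman allocation: n_h = n · N_h S_h / Σ N_i S_i, with n = 545.
  stratum Region I: N_h·S_h = 450·2.7 = 1215.00
  stratum Region II: N_h·S_h = 925·5.0 = 4625.00
  stratum Region III: N_h·S_h = 525·4.4 = 2310.00
Σ N_h S_h = 8150.00
n for stratum Region II = 545·4625.00/8150.00 = 309.279 → 309

309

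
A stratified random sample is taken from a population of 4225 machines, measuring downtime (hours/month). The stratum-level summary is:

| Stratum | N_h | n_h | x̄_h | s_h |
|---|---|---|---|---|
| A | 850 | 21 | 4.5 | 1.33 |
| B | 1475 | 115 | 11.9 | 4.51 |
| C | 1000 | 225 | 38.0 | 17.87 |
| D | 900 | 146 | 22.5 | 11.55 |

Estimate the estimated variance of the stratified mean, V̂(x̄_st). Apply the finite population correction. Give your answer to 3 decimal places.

V̂(x̄_st) ≈ 0.120

V̂(x̄_st) = Σ W_h² (1 − n_h/N_h) s_h²/n_h, with W_h = N_h/N and N = 4225:
  stratum A: (850/4225)²·(1 − 21/850)·1.33²/21 = 0.00332509
  stratum B: (1475/4225)²·(1 − 115/1475)·4.51²/115 = 0.0198762
  stratum C: (1000/4225)²·(1 − 225/1000)·17.87²/225 = 0.061619
  stratum D: (900/4225)²·(1 − 146/900)·11.55²/146 = 0.0347353
V̂(x̄_st) = 0.119556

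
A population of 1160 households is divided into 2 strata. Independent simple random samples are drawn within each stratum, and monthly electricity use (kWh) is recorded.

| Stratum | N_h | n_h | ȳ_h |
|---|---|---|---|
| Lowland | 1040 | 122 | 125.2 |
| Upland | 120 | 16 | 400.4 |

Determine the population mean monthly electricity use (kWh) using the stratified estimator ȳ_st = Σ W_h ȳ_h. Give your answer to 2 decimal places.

ȳ_st ≈ 153.67

N = Σ N_h = 1160. Stratum weights W_h = N_h/N.
ȳ_st = (1040·125.2 + 120·400.4) / 1160 = 153.6690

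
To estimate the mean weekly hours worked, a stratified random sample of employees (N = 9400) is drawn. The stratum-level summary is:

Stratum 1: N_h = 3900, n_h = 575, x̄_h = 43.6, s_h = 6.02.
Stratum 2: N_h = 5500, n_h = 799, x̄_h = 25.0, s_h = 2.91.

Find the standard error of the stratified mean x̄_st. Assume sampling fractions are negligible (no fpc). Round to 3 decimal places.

V̂(x̄_st) = Σ W_h² s_h²/n_h, with W_h = N_h/N and N = 9400:
  stratum 1: (3900/9400)²·6.02²/575 = 0.0108492
  stratum 2: (5500/9400)²·2.91²/799 = 0.00362835
V̂(x̄_st) = 0.0144776
SE(x̄_st) = √0.0144776 = 0.120323

SE(x̄_st) ≈ 0.120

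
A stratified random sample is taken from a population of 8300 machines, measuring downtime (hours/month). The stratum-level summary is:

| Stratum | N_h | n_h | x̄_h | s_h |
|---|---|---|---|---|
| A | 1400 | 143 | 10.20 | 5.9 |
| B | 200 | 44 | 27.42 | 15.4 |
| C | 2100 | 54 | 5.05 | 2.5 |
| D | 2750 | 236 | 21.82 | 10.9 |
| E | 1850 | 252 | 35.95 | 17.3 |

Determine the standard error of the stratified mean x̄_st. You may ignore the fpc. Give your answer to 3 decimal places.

V̂(x̄_st) = Σ W_h² s_h²/n_h, with W_h = N_h/N and N = 8300:
  stratum A: (1400/8300)²·5.9²/143 = 0.00692577
  stratum B: (200/8300)²·15.4²/44 = 0.00312963
  stratum C: (2100/8300)²·2.5²/54 = 0.00740915
  stratum D: (2750/8300)²·10.9²/236 = 0.055265
  stratum E: (1850/8300)²·17.3²/252 = 0.0590037
V̂(x̄_st) = 0.131733
SE(x̄_st) = √0.131733 = 0.362951

SE(x̄_st) ≈ 0.363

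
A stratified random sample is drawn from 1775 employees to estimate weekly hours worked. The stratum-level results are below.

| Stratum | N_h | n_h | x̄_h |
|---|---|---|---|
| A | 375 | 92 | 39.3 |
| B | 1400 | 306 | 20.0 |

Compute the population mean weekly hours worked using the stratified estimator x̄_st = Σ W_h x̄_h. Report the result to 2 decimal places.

x̄_st ≈ 24.08

N = Σ N_h = 1775. Stratum weights W_h = N_h/N.
x̄_st = (375·39.3 + 1400·20.0) / 1775 = 24.0775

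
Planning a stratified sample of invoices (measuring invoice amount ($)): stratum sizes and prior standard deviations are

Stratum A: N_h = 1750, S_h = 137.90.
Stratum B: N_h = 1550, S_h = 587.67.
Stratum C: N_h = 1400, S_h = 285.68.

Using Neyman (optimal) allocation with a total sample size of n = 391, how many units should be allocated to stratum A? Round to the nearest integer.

Neyman allocation: n_h = n · N_h S_h / Σ N_i S_i, with n = 391.
  stratum A: N_h·S_h = 1750·137.90 = 241325.00
  stratum B: N_h·S_h = 1550·587.67 = 910888.50
  stratum C: N_h·S_h = 1400·285.68 = 399952.00
Σ N_h S_h = 1552165.50
n for stratum A = 391·241325.00/1552165.50 = 60.791 → 61

61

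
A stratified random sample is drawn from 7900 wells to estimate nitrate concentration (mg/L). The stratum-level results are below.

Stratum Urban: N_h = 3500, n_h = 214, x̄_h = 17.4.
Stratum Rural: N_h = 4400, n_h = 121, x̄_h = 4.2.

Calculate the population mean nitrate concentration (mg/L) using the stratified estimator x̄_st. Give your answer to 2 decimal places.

x̄_st ≈ 10.05

N = Σ N_h = 7900. Stratum weights W_h = N_h/N.
x̄_st = (3500·17.4 + 4400·4.2) / 7900 = 10.0481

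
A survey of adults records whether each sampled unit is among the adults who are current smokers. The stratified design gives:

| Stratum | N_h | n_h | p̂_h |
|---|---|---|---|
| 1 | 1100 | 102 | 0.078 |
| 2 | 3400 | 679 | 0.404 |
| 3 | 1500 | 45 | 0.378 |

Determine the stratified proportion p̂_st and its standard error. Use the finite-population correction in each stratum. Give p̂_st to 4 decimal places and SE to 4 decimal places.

N = 6000; stratum weights W_h = N_h/N.
p̂_st = Σ W_h p̂_h = (1100·0.078 + 3400·0.404 + 1500·0.378)/6000 = 0.33773
V̂(p̂_st) = Σ W_h² (1 − n_h/N_h) p̂_h(1−p̂_h)/(n_h−1):
  stratum 1: (1100/6000)²·(1 − 102/1100)·0.078·0.922/101 = 2.17133e-05
  stratum 2: (3400/6000)²·(1 − 679/3400)·0.404·0.596/678 = 9.12647e-05
  stratum 3: (1500/6000)²·(1 − 45/1500)·0.378·0.622/44 = 0.000323952
V̂(p̂_st) = 0.00043693; SE = √V̂ = 0.0209029

p̂_st ≈ 0.3377, SE ≈ 0.0209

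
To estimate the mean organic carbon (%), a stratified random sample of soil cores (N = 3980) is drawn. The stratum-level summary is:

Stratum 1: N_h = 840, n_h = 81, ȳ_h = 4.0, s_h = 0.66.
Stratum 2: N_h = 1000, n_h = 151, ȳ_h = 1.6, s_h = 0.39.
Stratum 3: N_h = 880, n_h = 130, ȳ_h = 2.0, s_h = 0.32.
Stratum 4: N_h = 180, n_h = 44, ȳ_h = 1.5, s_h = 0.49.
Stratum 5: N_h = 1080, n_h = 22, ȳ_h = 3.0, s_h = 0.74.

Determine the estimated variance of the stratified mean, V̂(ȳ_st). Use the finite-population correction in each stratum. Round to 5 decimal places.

V̂(ȳ_st) = Σ W_h² (1 − n_h/N_h) s_h²/n_h, with W_h = N_h/N and N = 3980:
  stratum 1: (840/3980)²·(1 − 81/840)·0.66²/81 = 0.00021645
  stratum 2: (1000/3980)²·(1 − 151/1000)·0.39²/151 = 5.39876e-05
  stratum 3: (880/3980)²·(1 − 130/880)·0.32²/130 = 3.28197e-05
  stratum 4: (180/3980)²·(1 − 44/180)·0.49²/44 = 8.43305e-06
  stratum 5: (1080/3980)²·(1 − 22/1080)·0.74²/22 = 0.00179549
V̂(ȳ_st) = 0.00210718

V̂(ȳ_st) ≈ 0.00211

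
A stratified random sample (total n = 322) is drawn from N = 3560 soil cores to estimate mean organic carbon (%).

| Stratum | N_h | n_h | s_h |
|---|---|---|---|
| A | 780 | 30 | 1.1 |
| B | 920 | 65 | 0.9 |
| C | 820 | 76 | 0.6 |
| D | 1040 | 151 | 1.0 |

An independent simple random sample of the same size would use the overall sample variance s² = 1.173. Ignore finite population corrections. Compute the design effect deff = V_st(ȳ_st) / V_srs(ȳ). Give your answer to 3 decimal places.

deff ≈ 0.984

V̂(ȳ_st) = Σ W_h² s_h²/n_h, with W_h = N_h/N and N = 3560:
  stratum A: (780/3560)²·1.1²/30 = 0.00193621
  stratum B: (920/3560)²·0.9²/65 = 0.000832238
  stratum C: (820/3560)²·0.6²/76 = 0.000251314
  stratum D: (1040/3560)²·1.0²/151 = 0.000565184
V_st = 0.00358495
V_srs = s²/n = 1.173/322 = 0.00364286
deff = V_st / V_srs = 0.00358495/0.00364286 = 0.9841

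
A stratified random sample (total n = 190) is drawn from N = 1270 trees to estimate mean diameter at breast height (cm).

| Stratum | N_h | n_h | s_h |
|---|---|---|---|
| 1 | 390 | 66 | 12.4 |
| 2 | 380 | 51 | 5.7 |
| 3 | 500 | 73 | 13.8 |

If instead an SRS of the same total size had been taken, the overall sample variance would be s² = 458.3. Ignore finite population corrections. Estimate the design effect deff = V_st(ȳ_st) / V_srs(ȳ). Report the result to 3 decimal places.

V̂(ȳ_st) = Σ W_h² s_h²/n_h, with W_h = N_h/N and N = 1270:
  stratum 1: (390/1270)²·12.4²/66 = 0.219696
  stratum 2: (380/1270)²·5.7²/51 = 0.0570347
  stratum 3: (500/1270)²·13.8²/73 = 0.40436
V_st = 0.68109
V_srs = s²/n = 458.3/190 = 2.41211
deff = V_st / V_srs = 0.68109/2.41211 = 0.2824

deff ≈ 0.282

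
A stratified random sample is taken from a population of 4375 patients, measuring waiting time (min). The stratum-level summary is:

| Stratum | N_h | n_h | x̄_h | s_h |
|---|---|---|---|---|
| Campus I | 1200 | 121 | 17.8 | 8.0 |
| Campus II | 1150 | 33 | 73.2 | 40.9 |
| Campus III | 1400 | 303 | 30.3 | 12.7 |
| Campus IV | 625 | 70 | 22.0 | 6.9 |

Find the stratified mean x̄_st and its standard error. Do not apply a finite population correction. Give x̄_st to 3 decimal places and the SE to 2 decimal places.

x̄_st ≈ 36.962, SE ≈ 1.90

x̄_st = Σ W_h x̄_h = (1200·17.8 + 1150·73.2 + 1400·30.3 + 625·22.0)/4375 = 36.96229
V̂(x̄_st) = Σ W_h² s_h²/n_h, with W_h = N_h/N and N = 4375:
  stratum Campus I: (1200/4375)²·8.0²/121 = 0.0397925
  stratum Campus II: (1150/4375)²·40.9²/33 = 3.50245
  stratum Campus III: (1400/4375)²·12.7²/303 = 0.0545086
  stratum Campus IV: (625/4375)²·6.9²/70 = 0.0138805
V̂(x̄_st) = 3.61063
SE(x̄_st) = √3.61063 = 1.90017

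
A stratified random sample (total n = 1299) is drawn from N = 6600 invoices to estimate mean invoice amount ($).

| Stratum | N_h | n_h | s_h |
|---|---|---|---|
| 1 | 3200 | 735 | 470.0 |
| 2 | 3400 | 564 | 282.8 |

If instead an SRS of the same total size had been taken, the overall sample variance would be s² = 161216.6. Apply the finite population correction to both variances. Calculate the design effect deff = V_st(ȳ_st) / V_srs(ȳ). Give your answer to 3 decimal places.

deff ≈ 0.861

V̂(ȳ_st) = Σ W_h² (1 − n_h/N_h) s_h²/n_h, with W_h = N_h/N and N = 6600:
  stratum 1: (3200/6600)²·(1 − 735/3200)·470.0²/735 = 54.4236
  stratum 2: (3400/6600)²·(1 − 564/3400)·282.8²/564 = 31.389
V_st = 85.8126
V_srs = (1 − 1299/6600)·161216.6/1299 = 99.6815
deff = V_st / V_srs = 85.8126/99.6815 = 0.8609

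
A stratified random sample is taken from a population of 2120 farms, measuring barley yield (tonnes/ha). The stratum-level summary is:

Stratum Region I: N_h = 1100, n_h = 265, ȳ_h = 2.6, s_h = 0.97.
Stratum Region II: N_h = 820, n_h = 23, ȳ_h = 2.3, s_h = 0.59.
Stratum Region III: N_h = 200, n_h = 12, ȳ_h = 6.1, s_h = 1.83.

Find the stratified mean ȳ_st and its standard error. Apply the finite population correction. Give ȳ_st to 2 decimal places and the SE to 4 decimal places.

ȳ_st ≈ 2.81, SE ≈ 0.0725

ȳ_st = Σ W_h ȳ_h = (1100·2.6 + 820·2.3 + 200·6.1)/2120 = 2.81415
V̂(ȳ_st) = Σ W_h² (1 − n_h/N_h) s_h²/n_h, with W_h = N_h/N and N = 2120:
  stratum Region I: (1100/2120)²·(1 − 265/1100)·0.97²/265 = 0.000725613
  stratum Region II: (820/2120)²·(1 − 23/820)·0.59²/23 = 0.00220078
  stratum Region III: (200/2120)²·(1 − 12/200)·1.83²/12 = 0.00233473
V̂(ȳ_st) = 0.00526113
SE(ȳ_st) = √0.00526113 = 0.0725336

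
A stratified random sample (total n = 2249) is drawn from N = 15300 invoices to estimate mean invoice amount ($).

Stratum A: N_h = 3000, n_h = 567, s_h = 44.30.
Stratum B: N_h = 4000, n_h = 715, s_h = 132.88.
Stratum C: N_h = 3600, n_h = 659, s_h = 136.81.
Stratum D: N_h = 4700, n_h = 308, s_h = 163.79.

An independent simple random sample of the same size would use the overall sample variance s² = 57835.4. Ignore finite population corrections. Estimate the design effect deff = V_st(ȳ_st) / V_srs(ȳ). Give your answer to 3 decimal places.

V̂(ȳ_st) = Σ W_h² s_h²/n_h, with W_h = N_h/N and N = 15300:
  stratum A: (3000/15300)²·44.30²/567 = 0.133071
  stratum B: (4000/15300)²·132.88²/715 = 1.68791
  stratum C: (3600/15300)²·136.81²/659 = 1.57243
  stratum D: (4700/15300)²·163.79²/308 = 8.21934
V_st = 11.6128
V_srs = s²/n = 57835.4/2249 = 25.7161
deff = V_st / V_srs = 11.6128/25.7161 = 0.4516

deff ≈ 0.452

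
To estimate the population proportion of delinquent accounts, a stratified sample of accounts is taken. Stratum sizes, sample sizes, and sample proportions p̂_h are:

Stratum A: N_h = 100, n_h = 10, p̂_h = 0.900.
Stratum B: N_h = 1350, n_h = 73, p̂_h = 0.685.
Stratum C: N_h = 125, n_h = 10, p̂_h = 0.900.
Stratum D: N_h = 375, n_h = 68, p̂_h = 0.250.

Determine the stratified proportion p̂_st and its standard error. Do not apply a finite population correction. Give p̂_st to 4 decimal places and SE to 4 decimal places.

N = 1950; stratum weights W_h = N_h/N.
p̂_st = Σ W_h p̂_h = (100·0.900 + 1350·0.685 + 125·0.900 + 375·0.250)/1950 = 0.62615
V̂(p̂_st) = Σ W_h² p̂_h(1−p̂_h)/(n_h−1):
  stratum A: (100/1950)²·0.900·0.100/9 = 2.62985e-05
  stratum B: (1350/1950)²·0.685·0.315/72 = 0.00143637
  stratum C: (125/1950)²·0.900·0.100/9 = 4.10914e-05
  stratum D: (375/1950)²·0.250·0.750/67 = 0.000103495
V̂(p̂_st) = 0.00160726; SE = √V̂ = 0.0400906

p̂_st ≈ 0.6262, SE ≈ 0.0401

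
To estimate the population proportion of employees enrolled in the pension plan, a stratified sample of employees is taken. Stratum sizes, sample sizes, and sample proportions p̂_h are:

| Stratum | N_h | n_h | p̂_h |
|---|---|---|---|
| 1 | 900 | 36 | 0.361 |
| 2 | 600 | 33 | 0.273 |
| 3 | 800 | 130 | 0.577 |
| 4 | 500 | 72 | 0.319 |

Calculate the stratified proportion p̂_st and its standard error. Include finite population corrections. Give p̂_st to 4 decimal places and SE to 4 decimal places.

p̂_st ≈ 0.3964, SE ≈ 0.0337

N = 2800; stratum weights W_h = N_h/N.
p̂_st = Σ W_h p̂_h = (900·0.361 + 600·0.273 + 800·0.577 + 500·0.319)/2800 = 0.39636
V̂(p̂_st) = Σ W_h² (1 − n_h/N_h) p̂_h(1−p̂_h)/(n_h−1):
  stratum 1: (900/2800)²·(1 − 36/900)·0.361·0.639/35 = 0.000653703
  stratum 2: (600/2800)²·(1 − 33/600)·0.273·0.727/32 = 0.000269132
  stratum 3: (800/2800)²·(1 − 130/800)·0.577·0.423/129 = 0.000129353
  stratum 4: (500/2800)²·(1 − 72/500)·0.319·0.681/71 = 8.35174e-05
V̂(p̂_st) = 0.0011357; SE = √V̂ = 0.0337002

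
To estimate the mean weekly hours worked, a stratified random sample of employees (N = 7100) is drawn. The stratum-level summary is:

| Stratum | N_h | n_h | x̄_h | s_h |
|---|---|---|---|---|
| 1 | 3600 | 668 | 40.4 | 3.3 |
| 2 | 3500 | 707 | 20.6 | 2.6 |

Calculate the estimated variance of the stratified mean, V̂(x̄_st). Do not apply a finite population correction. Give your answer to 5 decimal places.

V̂(x̄_st) ≈ 0.00651

V̂(x̄_st) = Σ W_h² s_h²/n_h, with W_h = N_h/N and N = 7100:
  stratum 1: (3600/7100)²·3.3²/668 = 0.00419121
  stratum 2: (3500/7100)²·2.6²/707 = 0.00232352
V̂(x̄_st) = 0.00651473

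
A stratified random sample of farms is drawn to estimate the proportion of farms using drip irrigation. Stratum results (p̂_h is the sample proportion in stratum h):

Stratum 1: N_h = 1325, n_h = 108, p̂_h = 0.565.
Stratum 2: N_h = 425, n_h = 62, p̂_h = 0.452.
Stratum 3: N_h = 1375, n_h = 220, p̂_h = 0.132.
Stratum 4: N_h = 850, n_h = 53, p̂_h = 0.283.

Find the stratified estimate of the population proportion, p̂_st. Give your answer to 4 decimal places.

p̂_st ≈ 0.3428

N = 3975; stratum weights W_h = N_h/N.
p̂_st = Σ W_h p̂_h = (1325·0.565 + 425·0.452 + 1375·0.132 + 850·0.283)/3975 = 0.34284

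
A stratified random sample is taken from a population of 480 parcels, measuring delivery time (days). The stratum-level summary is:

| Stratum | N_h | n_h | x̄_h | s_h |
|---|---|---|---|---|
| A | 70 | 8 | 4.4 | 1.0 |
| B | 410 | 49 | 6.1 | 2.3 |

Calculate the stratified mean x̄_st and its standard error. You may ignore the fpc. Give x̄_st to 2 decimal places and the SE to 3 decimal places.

x̄_st = Σ W_h x̄_h = (70·4.4 + 410·6.1)/480 = 5.85208
V̂(x̄_st) = Σ W_h² s_h²/n_h, with W_h = N_h/N and N = 480:
  stratum A: (70/480)²·1.0²/8 = 0.00265842
  stratum B: (410/480)²·2.3²/49 = 0.0787671
V̂(x̄_st) = 0.0814255
SE(x̄_st) = √0.0814255 = 0.285352

x̄_st ≈ 5.85, SE ≈ 0.285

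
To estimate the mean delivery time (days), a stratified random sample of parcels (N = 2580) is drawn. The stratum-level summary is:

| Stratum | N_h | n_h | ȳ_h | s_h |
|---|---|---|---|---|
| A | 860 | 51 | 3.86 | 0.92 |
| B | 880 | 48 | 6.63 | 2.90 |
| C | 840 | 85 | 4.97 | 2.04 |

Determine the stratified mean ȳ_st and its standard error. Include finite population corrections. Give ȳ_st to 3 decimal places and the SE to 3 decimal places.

ȳ_st ≈ 5.166, SE ≈ 0.160

ȳ_st = Σ W_h ȳ_h = (860·3.86 + 880·6.63 + 840·4.97)/2580 = 5.16620
V̂(ȳ_st) = Σ W_h² (1 − n_h/N_h) s_h²/n_h, with W_h = N_h/N and N = 2580:
  stratum A: (860/2580)²·(1 − 51/860)·0.92²/51 = 0.00173465
  stratum B: (880/2580)²·(1 − 48/880)·2.90²/48 = 0.0192718
  stratum C: (840/2580)²·(1 − 85/840)·2.04²/85 = 0.00466475
V̂(ȳ_st) = 0.0256712
SE(ȳ_st) = √0.0256712 = 0.160222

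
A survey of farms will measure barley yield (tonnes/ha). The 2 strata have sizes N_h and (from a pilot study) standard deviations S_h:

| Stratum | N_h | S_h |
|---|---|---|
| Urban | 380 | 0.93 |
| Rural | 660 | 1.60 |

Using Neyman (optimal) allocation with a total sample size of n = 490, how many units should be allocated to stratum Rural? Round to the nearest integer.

367

Neyman allocation: n_h = n · N_h S_h / Σ N_i S_i, with n = 490.
  stratum Urban: N_h·S_h = 380·0.93 = 353.40
  stratum Rural: N_h·S_h = 660·1.60 = 1056.00
Σ N_h S_h = 1409.40
n for stratum Rural = 490·1056.00/1409.40 = 367.135 → 367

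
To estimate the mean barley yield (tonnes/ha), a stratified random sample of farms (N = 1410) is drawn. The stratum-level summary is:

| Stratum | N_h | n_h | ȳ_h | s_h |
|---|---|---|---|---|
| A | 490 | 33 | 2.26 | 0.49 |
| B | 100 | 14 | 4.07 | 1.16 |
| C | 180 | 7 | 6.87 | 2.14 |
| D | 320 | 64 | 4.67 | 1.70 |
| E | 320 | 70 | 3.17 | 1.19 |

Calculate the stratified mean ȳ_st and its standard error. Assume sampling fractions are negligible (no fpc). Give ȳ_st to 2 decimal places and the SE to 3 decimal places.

ȳ_st = Σ W_h ȳ_h = (490·2.26 + 100·4.07 + 180·6.87 + 320·4.67 + 320·3.17)/1410 = 3.73035
V̂(ȳ_st) = Σ W_h² s_h²/n_h, with W_h = N_h/N and N = 1410:
  stratum A: (490/1410)²·0.49²/33 = 0.000878683
  stratum B: (100/1410)²·1.16²/14 = 0.000483448
  stratum C: (180/1410)²·2.14²/7 = 0.0106619
  stratum D: (320/1410)²·1.70²/64 = 0.00232584
  stratum E: (320/1410)²·1.19²/70 = 0.00104198
V̂(ȳ_st) = 0.0153919
SE(ȳ_st) = √0.0153919 = 0.124064

ȳ_st ≈ 3.73, SE ≈ 0.124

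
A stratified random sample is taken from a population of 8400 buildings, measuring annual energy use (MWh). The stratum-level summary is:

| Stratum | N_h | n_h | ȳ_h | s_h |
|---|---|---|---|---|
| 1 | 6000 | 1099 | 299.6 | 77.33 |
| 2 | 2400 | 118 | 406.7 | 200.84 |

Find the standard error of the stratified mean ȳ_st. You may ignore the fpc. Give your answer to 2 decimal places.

SE(ȳ_st) ≈ 5.54

V̂(ȳ_st) = Σ W_h² s_h²/n_h, with W_h = N_h/N and N = 8400:
  stratum 1: (6000/8400)²·77.33²/1099 = 2.77615
  stratum 2: (2400/8400)²·200.84²/118 = 27.905
V̂(ȳ_st) = 30.6812
SE(ȳ_st) = √30.6812 = 5.53906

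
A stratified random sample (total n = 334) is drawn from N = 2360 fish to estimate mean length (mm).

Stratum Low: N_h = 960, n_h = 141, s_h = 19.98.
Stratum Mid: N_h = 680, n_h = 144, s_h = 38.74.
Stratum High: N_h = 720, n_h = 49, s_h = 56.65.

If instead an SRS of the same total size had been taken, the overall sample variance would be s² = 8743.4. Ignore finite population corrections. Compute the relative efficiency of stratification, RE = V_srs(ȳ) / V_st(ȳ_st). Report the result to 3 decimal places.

RE ≈ 3.523

V̂(ȳ_st) = Σ W_h² s_h²/n_h, with W_h = N_h/N and N = 2360:
  stratum Low: (960/2360)²·19.98²/141 = 0.468479
  stratum Mid: (680/2360)²·38.74²/144 = 0.865268
  stratum High: (720/2360)²·56.65²/49 = 6.096
V_st = 7.42974
V_srs = s²/n = 8743.4/334 = 26.1778
Relative efficiency = V_srs / V_st = 26.1778/7.42974 = 3.5234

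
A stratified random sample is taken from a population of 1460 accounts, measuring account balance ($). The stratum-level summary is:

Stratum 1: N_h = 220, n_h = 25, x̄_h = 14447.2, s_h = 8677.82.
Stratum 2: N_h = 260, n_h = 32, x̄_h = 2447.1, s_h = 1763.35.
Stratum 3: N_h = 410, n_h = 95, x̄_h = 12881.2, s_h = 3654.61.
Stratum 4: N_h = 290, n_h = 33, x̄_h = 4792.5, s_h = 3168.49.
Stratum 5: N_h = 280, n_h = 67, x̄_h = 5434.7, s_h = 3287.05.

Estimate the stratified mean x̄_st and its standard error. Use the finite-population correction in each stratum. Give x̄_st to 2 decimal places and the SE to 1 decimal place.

x̄_st = Σ W_h x̄_h = (220·14447.2 + 260·2447.1 + 410·12881.2 + 290·4792.5 + 280·5434.7)/1460 = 8224.28973
V̂(x̄_st) = Σ W_h² (1 − n_h/N_h) s_h²/n_h, with W_h = N_h/N and N = 1460:
  stratum 1: (220/1460)²·(1 − 25/220)·8677.82²/25 = 60622.4
  stratum 2: (260/1460)²·(1 − 32/260)·1763.35²/32 = 2702.28
  stratum 3: (410/1460)²·(1 − 95/410)·3654.61²/95 = 8518.19
  stratum 4: (290/1460)²·(1 − 33/290)·3168.49²/33 = 10636.9
  stratum 5: (280/1460)²·(1 − 67/280)·3287.05²/67 = 4512.01
V̂(x̄_st) = 86991.8
SE(x̄_st) = √86991.8 = 294.944

x̄_st ≈ 8224.29, SE ≈ 294.9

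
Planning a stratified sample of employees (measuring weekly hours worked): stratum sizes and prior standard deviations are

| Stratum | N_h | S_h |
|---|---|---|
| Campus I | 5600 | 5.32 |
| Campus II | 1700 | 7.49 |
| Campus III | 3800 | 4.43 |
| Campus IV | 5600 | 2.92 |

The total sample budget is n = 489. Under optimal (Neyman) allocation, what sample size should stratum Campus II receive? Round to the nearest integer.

82

Neyman allocation: n_h = n · N_h S_h / Σ N_i S_i, with n = 489.
  stratum Campus I: N_h·S_h = 5600·5.32 = 29792.00
  stratum Campus II: N_h·S_h = 1700·7.49 = 12733.00
  stratum Campus III: N_h·S_h = 3800·4.43 = 16834.00
  stratum Campus IV: N_h·S_h = 5600·2.92 = 16352.00
Σ N_h S_h = 75711.00
n for stratum Campus II = 489·12733.00/75711.00 = 82.240 → 82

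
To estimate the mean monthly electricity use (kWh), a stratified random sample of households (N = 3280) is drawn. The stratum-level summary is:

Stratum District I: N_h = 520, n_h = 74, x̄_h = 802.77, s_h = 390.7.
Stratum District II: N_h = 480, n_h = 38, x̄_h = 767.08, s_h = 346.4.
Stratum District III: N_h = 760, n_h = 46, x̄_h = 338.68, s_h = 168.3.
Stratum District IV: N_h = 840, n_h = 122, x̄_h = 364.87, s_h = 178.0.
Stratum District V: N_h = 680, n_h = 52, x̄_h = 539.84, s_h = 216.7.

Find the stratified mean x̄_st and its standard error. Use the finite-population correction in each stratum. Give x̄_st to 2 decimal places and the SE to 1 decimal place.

x̄_st ≈ 523.36, SE ≈ 13.7

x̄_st = Σ W_h x̄_h = (520·802.77 + 480·767.08 + 760·338.68 + 840·364.87 + 680·539.84)/3280 = 523.35902
V̂(x̄_st) = Σ W_h² (1 − n_h/N_h) s_h²/n_h, with W_h = N_h/N and N = 3280:
  stratum District I: (520/3280)²·(1 − 74/520)·390.7²/74 = 44.4678
  stratum District II: (480/3280)²·(1 − 38/480)·346.4²/38 = 62.2713
  stratum District III: (760/3280)²·(1 − 46/760)·168.3²/46 = 31.0581
  stratum District IV: (840/3280)²·(1 − 122/840)·178.0²/122 = 14.5592
  stratum District V: (680/3280)²·(1 − 52/680)·216.7²/52 = 35.8456
V̂(x̄_st) = 188.202
SE(x̄_st) = √188.202 = 13.7187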